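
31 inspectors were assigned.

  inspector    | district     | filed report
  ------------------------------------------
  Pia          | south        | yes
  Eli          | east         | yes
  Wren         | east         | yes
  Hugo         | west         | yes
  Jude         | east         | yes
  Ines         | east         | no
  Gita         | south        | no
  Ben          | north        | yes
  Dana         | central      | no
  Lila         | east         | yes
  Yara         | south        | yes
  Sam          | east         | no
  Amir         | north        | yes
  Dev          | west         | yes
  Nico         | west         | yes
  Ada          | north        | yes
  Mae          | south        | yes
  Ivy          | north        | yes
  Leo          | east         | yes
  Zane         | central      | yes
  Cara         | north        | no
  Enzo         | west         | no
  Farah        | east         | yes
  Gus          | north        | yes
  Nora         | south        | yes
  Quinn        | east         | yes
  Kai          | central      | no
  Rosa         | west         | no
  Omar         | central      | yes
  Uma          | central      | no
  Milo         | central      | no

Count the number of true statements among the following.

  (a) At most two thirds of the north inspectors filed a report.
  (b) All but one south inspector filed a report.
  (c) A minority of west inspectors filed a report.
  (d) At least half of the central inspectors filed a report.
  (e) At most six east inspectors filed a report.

(a) north: |A| = 6, |A ∩ B| = 5; needs |A ∩ B| / |A| ≤ 2/3 — false.
(b) south: |A| = 5, |A ∩ B| = 4; needs |A ∖ B| = 1 — true.
(c) west: |A| = 5, |A ∩ B| = 3; needs |A ∩ B| < |A ∖ B| — false.
(d) central: |A| = 6, |A ∩ B| = 2; needs |A ∩ B| ≥ |A ∖ B| — false.
(e) east: |A| = 9, |A ∩ B| = 7; needs |A ∩ B| ≤ 6 — false.

1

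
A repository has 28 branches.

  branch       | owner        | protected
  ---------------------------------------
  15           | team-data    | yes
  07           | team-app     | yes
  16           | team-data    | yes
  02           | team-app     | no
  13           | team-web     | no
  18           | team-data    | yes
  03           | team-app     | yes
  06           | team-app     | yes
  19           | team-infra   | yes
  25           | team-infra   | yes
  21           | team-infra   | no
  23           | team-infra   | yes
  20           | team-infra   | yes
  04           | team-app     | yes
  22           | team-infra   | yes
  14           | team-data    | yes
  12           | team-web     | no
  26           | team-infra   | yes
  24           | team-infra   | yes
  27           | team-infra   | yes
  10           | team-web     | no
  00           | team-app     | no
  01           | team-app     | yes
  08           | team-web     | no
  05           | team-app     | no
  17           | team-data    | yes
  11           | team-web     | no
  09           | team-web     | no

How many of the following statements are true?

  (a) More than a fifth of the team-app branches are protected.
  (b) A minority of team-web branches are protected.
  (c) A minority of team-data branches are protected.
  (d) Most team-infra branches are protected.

(a) team-app: |A| = 8, |A ∩ B| = 5; needs |A ∩ B| / |A| > 1/5 — true.
(b) team-web: |A| = 6, |A ∩ B| = 0; needs |A ∩ B| < |A ∖ B| — true.
(c) team-data: |A| = 5, |A ∩ B| = 5; needs |A ∩ B| < |A ∖ B| — false.
(d) team-infra: |A| = 9, |A ∩ B| = 8; needs |A ∩ B| > |A ∖ B| — true.

3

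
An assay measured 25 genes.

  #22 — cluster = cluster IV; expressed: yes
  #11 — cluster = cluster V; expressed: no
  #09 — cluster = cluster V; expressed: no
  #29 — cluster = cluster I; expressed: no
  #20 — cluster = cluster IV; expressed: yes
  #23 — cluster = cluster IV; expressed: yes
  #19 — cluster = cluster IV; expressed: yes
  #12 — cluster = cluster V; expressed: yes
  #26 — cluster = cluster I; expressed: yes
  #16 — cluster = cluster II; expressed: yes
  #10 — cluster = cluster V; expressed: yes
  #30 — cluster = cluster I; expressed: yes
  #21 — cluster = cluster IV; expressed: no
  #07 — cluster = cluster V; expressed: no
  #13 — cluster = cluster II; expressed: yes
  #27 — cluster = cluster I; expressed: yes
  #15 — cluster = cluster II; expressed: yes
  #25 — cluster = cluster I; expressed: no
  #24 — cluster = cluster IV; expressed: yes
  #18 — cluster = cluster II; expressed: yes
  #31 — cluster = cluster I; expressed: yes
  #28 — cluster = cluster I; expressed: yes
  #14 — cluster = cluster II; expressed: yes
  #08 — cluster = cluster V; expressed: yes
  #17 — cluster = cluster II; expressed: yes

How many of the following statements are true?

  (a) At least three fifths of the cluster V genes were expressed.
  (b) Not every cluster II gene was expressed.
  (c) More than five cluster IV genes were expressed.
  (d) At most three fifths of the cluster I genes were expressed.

(a) cluster V: |A| = 6, |A ∩ B| = 3; needs |A ∩ B| / |A| ≥ 3/5 — false.
(b) cluster II: |A| = 6, |A ∩ B| = 6; needs A ⊄ B (|A ∖ B| ≥ 1) — false.
(c) cluster IV: |A| = 6, |A ∩ B| = 5; needs |A ∩ B| > 5 — false.
(d) cluster I: |A| = 7, |A ∩ B| = 5; needs |A ∩ B| / |A| ≤ 3/5 — false.

0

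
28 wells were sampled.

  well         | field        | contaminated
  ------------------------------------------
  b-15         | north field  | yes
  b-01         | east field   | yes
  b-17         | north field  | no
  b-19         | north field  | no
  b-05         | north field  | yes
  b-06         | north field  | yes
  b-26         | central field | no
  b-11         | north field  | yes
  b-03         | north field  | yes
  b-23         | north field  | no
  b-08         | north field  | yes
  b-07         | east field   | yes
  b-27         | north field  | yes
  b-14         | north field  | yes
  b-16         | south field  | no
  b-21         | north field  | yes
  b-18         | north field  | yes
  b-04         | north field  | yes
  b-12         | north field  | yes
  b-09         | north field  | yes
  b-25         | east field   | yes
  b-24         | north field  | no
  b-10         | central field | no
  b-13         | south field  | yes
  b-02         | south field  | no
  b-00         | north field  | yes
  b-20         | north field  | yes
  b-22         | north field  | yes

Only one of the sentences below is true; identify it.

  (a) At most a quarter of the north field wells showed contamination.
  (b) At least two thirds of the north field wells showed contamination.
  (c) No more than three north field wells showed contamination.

|A| = 20, |A ∩ B| = 16, |A ∖ B| = 4.
(a) requires |A ∩ B| / |A| ≤ 1/4: false.
(b) requires |A ∩ B| / |A| ≥ 2/3: true.
(c) requires |A ∩ B| ≤ 3: false.

(b)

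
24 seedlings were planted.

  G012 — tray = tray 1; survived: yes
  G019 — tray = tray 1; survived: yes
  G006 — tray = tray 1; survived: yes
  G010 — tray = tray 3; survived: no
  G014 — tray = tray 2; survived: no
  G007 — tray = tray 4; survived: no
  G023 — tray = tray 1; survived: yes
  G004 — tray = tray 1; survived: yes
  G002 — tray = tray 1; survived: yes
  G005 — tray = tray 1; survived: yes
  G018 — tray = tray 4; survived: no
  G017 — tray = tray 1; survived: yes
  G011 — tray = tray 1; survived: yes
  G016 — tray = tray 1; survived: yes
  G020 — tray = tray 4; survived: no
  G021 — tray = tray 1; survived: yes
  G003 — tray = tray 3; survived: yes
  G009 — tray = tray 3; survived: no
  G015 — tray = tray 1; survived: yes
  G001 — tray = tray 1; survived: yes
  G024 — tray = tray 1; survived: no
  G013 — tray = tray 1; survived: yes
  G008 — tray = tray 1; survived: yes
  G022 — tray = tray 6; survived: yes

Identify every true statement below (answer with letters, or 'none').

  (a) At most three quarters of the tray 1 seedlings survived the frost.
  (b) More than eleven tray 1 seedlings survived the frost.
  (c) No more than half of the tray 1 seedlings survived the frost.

|A| = 16, |A ∩ B| = 15, |A ∖ B| = 1.
(a) |A ∩ B| / |A| ≤ 3/4: fails.
(b) |A ∩ B| > 11: holds.
(c) |A ∩ B| ≤ |A ∖ B|: fails.

(b)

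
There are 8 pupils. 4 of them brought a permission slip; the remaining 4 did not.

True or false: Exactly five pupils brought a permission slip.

False

Truth condition: |A ∩ B| = 5.
|A| = 8, |A ∩ B| = 4, |A ∖ B| = 4.
|A ∩ B| = 4, so the statement is false.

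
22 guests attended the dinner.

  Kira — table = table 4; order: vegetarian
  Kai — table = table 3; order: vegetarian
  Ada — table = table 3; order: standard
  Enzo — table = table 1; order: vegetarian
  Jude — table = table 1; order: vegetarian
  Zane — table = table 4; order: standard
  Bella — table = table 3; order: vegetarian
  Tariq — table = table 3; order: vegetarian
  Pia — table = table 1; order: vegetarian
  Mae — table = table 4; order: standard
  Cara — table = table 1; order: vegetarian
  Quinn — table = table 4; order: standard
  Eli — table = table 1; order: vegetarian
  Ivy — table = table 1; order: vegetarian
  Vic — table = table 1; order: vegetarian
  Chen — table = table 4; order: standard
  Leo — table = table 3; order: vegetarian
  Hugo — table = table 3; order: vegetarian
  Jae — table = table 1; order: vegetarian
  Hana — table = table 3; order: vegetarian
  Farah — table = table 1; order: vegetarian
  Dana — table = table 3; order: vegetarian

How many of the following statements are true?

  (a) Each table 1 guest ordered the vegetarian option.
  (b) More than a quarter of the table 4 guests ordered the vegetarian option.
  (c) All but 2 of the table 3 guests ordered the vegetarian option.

(a) table 1: |A| = 9, |A ∩ B| = 9; needs A ⊆ B, i.e. every element of A is in B (|A ∖ B| = 0) — true.
(b) table 4: |A| = 5, |A ∩ B| = 1; needs |A ∩ B| / |A| > 1/4 — false.
(c) table 3: |A| = 8, |A ∩ B| = 7; needs |A ∖ B| = 2 — false.

1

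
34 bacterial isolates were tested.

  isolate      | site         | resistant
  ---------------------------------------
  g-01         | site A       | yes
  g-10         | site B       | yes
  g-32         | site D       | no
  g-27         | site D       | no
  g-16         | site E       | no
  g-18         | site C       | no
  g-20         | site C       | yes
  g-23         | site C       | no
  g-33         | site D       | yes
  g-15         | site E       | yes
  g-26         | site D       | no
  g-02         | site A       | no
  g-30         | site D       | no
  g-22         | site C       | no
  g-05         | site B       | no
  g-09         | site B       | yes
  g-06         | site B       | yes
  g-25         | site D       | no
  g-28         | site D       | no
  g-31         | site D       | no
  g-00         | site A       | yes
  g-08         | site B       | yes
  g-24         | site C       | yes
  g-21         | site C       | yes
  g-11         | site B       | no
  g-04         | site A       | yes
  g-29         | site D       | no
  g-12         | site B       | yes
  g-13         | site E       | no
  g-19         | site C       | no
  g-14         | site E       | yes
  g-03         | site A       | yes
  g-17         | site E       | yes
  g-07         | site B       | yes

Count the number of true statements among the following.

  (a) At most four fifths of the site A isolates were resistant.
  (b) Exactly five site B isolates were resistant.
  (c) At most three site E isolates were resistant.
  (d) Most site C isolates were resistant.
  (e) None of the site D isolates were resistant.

(a) site A: |A| = 5, |A ∩ B| = 4; needs |A ∩ B| / |A| ≤ 4/5 — true.
(b) site B: |A| = 8, |A ∩ B| = 6; needs |A ∩ B| = 5 — false.
(c) site E: |A| = 5, |A ∩ B| = 3; needs |A ∩ B| ≤ 3 — true.
(d) site C: |A| = 7, |A ∩ B| = 3; needs |A ∩ B| > |A ∖ B| — false.
(e) site D: |A| = 9, |A ∩ B| = 1; needs A ∩ B = ∅ (|A ∩ B| = 0) — false.

2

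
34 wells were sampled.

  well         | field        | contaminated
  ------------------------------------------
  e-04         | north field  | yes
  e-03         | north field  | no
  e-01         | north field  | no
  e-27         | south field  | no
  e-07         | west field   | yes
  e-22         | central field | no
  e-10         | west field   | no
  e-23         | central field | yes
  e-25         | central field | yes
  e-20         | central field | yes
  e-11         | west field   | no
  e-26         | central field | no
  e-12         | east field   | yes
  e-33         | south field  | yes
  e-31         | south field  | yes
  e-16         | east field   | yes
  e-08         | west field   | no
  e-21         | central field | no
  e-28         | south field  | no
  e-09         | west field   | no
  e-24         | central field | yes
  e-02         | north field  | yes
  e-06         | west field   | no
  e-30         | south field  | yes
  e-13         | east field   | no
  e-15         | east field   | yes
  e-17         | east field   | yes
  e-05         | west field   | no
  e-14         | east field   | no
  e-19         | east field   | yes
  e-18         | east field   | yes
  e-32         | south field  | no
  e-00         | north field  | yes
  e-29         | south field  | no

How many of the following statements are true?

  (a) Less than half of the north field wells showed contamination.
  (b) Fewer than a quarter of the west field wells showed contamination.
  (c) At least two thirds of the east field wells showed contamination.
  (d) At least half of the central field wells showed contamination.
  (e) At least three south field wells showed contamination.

(a) north field: |A| = 5, |A ∩ B| = 3; needs |A ∩ B| < |A ∖ B| — false.
(b) west field: |A| = 7, |A ∩ B| = 1; needs |A ∩ B| / |A| < 1/4 — true.
(c) east field: |A| = 8, |A ∩ B| = 6; needs |A ∩ B| / |A| ≥ 2/3 — true.
(d) central field: |A| = 7, |A ∩ B| = 4; needs |A ∩ B| ≥ |A ∖ B| — true.
(e) south field: |A| = 7, |A ∩ B| = 3; needs |A ∩ B| ≥ 3 — true.

4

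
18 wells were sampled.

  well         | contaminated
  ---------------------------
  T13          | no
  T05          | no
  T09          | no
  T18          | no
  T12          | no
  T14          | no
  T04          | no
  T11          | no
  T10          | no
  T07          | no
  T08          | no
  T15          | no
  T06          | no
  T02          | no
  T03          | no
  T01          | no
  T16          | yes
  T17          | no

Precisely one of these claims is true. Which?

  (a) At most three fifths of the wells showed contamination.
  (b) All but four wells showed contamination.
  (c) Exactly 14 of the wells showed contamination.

|A| = 18, |A ∩ B| = 1, |A ∖ B| = 17.
(a) requires |A ∩ B| / |A| ≤ 3/5: true.
(b) requires |A ∖ B| = 4: false.
(c) requires |A ∩ B| = 14: false.

(a)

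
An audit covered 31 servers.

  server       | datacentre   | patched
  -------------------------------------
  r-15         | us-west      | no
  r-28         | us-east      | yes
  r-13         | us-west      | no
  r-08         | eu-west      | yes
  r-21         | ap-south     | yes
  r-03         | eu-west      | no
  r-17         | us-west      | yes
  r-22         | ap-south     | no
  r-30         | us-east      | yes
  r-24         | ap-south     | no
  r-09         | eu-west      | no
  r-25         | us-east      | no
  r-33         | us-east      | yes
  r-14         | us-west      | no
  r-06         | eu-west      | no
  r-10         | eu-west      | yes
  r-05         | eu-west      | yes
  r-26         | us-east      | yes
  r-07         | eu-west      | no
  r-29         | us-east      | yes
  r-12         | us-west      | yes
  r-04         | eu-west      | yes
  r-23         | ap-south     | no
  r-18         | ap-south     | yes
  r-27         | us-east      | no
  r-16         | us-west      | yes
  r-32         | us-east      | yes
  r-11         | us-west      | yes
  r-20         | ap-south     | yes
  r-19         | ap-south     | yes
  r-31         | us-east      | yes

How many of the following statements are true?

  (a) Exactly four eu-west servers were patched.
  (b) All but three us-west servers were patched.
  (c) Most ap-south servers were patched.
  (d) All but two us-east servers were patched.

4

(a) eu-west: |A| = 8, |A ∩ B| = 4; needs |A ∩ B| = 4 — true.
(b) us-west: |A| = 7, |A ∩ B| = 4; needs |A ∖ B| = 3 — true.
(c) ap-south: |A| = 7, |A ∩ B| = 4; needs |A ∩ B| > |A ∖ B| — true.
(d) us-east: |A| = 9, |A ∩ B| = 7; needs |A ∖ B| = 2 — true.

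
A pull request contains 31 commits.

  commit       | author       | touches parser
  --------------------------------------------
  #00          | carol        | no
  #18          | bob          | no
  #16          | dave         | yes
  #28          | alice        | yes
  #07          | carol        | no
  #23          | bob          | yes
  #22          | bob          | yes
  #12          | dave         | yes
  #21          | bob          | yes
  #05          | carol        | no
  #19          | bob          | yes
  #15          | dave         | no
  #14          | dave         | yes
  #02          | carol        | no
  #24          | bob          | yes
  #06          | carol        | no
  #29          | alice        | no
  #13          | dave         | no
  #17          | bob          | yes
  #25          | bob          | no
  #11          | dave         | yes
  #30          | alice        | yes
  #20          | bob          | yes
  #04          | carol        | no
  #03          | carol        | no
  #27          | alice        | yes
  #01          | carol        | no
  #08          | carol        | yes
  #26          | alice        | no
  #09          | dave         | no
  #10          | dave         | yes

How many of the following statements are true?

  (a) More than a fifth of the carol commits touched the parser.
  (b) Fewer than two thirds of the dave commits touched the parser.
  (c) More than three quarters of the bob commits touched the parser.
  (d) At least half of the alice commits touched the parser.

3

(a) carol: |A| = 9, |A ∩ B| = 1; needs |A ∩ B| / |A| > 1/5 — false.
(b) dave: |A| = 8, |A ∩ B| = 5; needs |A ∩ B| / |A| < 2/3 — true.
(c) bob: |A| = 9, |A ∩ B| = 7; needs |A ∩ B| / |A| > 3/4 — true.
(d) alice: |A| = 5, |A ∩ B| = 3; needs |A ∩ B| ≥ |A ∖ B| — true.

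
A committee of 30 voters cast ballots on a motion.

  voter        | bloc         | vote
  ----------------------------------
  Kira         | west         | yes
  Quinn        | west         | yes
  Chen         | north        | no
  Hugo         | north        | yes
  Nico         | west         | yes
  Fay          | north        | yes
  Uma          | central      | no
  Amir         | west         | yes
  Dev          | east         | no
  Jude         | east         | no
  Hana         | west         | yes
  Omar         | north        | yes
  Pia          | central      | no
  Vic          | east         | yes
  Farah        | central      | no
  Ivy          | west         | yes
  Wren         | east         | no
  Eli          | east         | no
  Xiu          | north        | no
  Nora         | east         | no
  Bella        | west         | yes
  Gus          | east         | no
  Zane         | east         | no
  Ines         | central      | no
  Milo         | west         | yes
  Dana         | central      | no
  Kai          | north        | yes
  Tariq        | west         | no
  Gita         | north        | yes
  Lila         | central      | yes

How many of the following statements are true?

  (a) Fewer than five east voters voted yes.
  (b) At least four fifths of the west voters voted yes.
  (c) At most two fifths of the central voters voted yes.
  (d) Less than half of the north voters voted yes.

3

(a) east: |A| = 8, |A ∩ B| = 1; needs |A ∩ B| < 5 — true.
(b) west: |A| = 9, |A ∩ B| = 8; needs |A ∩ B| / |A| ≥ 4/5 — true.
(c) central: |A| = 6, |A ∩ B| = 1; needs |A ∩ B| / |A| ≤ 2/5 — true.
(d) north: |A| = 7, |A ∩ B| = 5; needs |A ∩ B| < |A ∖ B| — false.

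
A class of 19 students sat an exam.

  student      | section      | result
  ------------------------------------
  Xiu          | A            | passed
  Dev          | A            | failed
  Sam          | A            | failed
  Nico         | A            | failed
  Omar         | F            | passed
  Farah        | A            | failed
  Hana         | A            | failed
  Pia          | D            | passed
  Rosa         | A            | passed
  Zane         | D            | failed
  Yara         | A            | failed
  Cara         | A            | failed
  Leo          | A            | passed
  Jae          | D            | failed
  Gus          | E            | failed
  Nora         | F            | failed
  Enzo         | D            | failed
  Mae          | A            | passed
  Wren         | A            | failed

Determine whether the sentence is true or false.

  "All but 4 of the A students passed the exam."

False

'All but 4 of the A students passed the exam' holds iff |A ∖ B| = 4.
A (the restrictor) = {Xiu, Dev, Sam, Nico, Farah, Hana, Rosa, Yara, Cara, Leo, Mae, Wren}, |A| = 12.
A ∖ B = {Dev, Sam, Nico, Farah, Hana, Yara, Cara, Wren}, so |A ∖ B| = 8.
|A ∖ B| = 8, so the statement is false.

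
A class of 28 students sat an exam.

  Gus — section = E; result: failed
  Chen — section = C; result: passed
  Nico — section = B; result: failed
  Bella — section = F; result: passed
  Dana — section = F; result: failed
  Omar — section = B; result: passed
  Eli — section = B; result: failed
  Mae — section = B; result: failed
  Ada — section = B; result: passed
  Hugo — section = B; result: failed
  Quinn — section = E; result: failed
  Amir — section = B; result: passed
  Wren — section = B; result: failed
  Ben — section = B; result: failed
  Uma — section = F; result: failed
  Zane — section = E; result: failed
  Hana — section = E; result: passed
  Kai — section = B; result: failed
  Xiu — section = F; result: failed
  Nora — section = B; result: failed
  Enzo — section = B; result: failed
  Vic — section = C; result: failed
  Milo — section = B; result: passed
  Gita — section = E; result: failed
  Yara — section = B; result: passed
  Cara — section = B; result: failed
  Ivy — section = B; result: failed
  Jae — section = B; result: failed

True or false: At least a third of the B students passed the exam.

False

Truth condition: |A ∩ B| / |A| ≥ 1/3.
|A| = 17, |A ∩ B| = 5, |A ∖ B| = 12.
|A ∩ B|/|A| = 5/17, so the statement is false.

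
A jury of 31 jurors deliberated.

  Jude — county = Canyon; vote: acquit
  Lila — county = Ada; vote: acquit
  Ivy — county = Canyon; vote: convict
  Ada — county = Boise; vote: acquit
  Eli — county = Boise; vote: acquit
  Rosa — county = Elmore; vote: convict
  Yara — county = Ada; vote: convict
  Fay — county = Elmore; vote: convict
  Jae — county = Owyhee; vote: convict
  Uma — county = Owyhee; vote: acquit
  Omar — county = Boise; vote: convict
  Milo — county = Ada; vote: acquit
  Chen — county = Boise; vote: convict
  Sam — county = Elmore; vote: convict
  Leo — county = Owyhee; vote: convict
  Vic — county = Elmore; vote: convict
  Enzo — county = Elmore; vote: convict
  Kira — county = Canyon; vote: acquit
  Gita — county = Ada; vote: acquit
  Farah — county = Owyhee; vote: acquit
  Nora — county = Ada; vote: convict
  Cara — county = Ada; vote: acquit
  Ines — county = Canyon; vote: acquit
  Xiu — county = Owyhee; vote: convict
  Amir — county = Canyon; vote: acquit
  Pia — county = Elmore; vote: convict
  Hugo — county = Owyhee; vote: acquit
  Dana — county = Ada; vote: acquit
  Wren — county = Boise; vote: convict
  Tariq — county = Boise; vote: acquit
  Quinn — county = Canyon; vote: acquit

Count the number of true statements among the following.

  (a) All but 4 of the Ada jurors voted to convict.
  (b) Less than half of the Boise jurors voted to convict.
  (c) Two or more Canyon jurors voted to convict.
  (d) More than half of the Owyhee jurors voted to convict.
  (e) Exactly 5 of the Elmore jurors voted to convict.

0

(a) Ada: |A| = 7, |A ∩ B| = 2; needs |A ∖ B| = 4 — false.
(b) Boise: |A| = 6, |A ∩ B| = 3; needs |A ∩ B| < |A ∖ B| — false.
(c) Canyon: |A| = 6, |A ∩ B| = 1; needs |A ∩ B| ≥ 2 — false.
(d) Owyhee: |A| = 6, |A ∩ B| = 3; needs |A ∩ B| > |A ∖ B| — false.
(e) Elmore: |A| = 6, |A ∩ B| = 6; needs |A ∩ B| = 5 — false.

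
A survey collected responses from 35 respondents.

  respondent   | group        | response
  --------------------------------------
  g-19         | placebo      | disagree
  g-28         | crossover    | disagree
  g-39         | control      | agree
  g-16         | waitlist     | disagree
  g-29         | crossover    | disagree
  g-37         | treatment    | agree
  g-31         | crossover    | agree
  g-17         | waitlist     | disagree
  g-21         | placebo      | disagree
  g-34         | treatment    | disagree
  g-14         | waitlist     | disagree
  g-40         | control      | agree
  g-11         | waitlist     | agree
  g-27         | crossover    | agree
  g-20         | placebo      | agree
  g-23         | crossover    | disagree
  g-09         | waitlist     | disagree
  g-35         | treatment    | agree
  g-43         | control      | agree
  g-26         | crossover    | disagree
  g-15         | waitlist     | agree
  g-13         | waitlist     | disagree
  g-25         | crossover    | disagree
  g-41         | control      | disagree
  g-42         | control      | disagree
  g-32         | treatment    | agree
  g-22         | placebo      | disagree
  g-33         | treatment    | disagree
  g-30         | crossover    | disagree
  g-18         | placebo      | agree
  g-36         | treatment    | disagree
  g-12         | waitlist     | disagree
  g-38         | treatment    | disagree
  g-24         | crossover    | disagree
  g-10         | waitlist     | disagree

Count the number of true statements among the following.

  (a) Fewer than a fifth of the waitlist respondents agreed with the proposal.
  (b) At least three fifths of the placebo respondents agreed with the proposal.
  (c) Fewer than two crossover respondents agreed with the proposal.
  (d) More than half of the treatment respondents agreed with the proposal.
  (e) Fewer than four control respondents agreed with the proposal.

(a) waitlist: |A| = 9, |A ∩ B| = 2; needs |A ∩ B| / |A| < 1/5 — false.
(b) placebo: |A| = 5, |A ∩ B| = 2; needs |A ∩ B| / |A| ≥ 3/5 — false.
(c) crossover: |A| = 9, |A ∩ B| = 2; needs |A ∩ B| < 2 — false.
(d) treatment: |A| = 7, |A ∩ B| = 3; needs |A ∩ B| > |A ∖ B| — false.
(e) control: |A| = 5, |A ∩ B| = 3; needs |A ∩ B| < 4 — true.

1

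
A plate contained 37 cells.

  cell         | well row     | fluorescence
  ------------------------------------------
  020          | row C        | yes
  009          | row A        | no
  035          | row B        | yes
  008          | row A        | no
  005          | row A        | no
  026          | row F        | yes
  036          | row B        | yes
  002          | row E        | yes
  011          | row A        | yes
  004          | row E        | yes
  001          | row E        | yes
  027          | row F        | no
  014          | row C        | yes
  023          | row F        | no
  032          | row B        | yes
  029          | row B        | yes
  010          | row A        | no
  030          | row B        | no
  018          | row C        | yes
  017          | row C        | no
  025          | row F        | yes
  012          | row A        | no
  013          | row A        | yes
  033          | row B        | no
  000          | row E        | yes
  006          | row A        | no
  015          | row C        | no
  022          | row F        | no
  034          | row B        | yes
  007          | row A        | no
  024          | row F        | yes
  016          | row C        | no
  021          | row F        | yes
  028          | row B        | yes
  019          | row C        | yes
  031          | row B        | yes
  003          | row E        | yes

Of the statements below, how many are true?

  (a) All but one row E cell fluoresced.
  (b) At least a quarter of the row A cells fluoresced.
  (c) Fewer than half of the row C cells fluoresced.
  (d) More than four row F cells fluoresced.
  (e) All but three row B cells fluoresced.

(a) row E: |A| = 5, |A ∩ B| = 5; needs |A ∖ B| = 1 — false.
(b) row A: |A| = 9, |A ∩ B| = 2; needs |A ∩ B| / |A| ≥ 1/4 — false.
(c) row C: |A| = 7, |A ∩ B| = 4; needs |A ∩ B| < |A ∖ B| — false.
(d) row F: |A| = 7, |A ∩ B| = 4; needs |A ∩ B| > 4 — false.
(e) row B: |A| = 9, |A ∩ B| = 7; needs |A ∖ B| = 3 — false.

0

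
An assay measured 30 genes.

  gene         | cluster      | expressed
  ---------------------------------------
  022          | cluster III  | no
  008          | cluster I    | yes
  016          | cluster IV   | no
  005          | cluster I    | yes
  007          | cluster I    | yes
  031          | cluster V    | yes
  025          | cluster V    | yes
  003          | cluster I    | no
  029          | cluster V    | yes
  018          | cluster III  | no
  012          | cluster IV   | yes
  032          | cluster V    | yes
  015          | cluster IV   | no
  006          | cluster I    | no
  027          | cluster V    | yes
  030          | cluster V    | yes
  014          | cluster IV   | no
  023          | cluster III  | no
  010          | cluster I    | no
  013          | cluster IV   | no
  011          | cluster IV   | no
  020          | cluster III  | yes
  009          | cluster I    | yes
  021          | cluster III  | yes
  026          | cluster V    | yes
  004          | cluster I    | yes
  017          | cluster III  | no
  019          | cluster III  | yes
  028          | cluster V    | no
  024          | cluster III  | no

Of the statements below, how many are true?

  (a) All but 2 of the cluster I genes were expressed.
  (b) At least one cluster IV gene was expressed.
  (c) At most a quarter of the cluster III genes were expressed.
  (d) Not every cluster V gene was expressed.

2

(a) cluster I: |A| = 8, |A ∩ B| = 5; needs |A ∖ B| = 2 — false.
(b) cluster IV: |A| = 6, |A ∩ B| = 1; needs A ∩ B ≠ ∅ (|A ∩ B| ≥ 1) — true.
(c) cluster III: |A| = 8, |A ∩ B| = 3; needs |A ∩ B| / |A| ≤ 1/4 — false.
(d) cluster V: |A| = 8, |A ∩ B| = 7; needs A ⊄ B (|A ∖ B| ≥ 1) — true.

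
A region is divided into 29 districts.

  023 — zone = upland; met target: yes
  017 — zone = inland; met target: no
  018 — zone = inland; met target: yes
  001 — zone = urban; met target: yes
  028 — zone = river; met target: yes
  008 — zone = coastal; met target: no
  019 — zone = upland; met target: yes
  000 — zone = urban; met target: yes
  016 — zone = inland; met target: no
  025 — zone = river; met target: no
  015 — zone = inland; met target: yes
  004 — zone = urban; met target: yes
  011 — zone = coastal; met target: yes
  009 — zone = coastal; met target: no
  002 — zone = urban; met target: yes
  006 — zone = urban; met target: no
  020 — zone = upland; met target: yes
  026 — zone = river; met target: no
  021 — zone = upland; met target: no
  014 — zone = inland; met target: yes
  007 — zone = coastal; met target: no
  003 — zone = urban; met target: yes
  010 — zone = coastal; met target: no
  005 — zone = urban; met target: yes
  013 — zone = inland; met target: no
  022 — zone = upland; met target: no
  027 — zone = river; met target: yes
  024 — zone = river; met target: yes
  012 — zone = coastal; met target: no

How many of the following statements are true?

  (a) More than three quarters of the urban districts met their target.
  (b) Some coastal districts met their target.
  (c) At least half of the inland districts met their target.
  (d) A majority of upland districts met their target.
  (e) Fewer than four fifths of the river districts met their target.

5

(a) urban: |A| = 7, |A ∩ B| = 6; needs |A ∩ B| / |A| > 3/4 — true.
(b) coastal: |A| = 6, |A ∩ B| = 1; needs A ∩ B ≠ ∅ (|A ∩ B| ≥ 1) — true.
(c) inland: |A| = 6, |A ∩ B| = 3; needs |A ∩ B| ≥ |A ∖ B| — true.
(d) upland: |A| = 5, |A ∩ B| = 3; needs |A ∩ B| > |A ∖ B| — true.
(e) river: |A| = 5, |A ∩ B| = 3; needs |A ∩ B| / |A| < 4/5 — true.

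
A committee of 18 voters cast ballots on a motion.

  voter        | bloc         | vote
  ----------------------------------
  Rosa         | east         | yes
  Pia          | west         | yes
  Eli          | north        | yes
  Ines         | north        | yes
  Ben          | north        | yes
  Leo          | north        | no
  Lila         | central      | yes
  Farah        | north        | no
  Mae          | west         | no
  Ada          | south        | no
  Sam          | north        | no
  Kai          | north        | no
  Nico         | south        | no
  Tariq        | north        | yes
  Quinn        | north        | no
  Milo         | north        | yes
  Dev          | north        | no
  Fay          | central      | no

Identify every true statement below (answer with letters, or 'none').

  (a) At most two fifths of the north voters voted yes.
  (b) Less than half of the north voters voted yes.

(b)

|A| = 11, |A ∩ B| = 5, |A ∖ B| = 6.
(a) |A ∩ B| / |A| ≤ 2/5: fails.
(b) |A ∩ B| < |A ∖ B|: holds.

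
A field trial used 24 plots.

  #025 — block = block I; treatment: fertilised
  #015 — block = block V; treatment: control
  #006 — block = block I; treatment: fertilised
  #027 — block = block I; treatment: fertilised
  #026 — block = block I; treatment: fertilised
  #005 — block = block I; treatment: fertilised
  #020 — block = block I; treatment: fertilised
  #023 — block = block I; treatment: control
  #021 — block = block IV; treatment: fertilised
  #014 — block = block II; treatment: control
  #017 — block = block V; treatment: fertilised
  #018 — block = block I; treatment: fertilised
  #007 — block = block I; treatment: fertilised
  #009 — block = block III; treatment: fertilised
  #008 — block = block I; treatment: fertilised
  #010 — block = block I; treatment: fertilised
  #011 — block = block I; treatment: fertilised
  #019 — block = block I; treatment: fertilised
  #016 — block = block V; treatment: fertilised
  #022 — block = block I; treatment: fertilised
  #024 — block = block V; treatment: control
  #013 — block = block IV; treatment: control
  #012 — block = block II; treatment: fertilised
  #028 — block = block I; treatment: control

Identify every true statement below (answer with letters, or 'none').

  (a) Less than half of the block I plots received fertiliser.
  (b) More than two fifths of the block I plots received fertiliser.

|A| = 15, |A ∩ B| = 13, |A ∖ B| = 2.
(a) |A ∩ B| < |A ∖ B|: fails.
(b) |A ∩ B| / |A| > 2/5: holds.

(b)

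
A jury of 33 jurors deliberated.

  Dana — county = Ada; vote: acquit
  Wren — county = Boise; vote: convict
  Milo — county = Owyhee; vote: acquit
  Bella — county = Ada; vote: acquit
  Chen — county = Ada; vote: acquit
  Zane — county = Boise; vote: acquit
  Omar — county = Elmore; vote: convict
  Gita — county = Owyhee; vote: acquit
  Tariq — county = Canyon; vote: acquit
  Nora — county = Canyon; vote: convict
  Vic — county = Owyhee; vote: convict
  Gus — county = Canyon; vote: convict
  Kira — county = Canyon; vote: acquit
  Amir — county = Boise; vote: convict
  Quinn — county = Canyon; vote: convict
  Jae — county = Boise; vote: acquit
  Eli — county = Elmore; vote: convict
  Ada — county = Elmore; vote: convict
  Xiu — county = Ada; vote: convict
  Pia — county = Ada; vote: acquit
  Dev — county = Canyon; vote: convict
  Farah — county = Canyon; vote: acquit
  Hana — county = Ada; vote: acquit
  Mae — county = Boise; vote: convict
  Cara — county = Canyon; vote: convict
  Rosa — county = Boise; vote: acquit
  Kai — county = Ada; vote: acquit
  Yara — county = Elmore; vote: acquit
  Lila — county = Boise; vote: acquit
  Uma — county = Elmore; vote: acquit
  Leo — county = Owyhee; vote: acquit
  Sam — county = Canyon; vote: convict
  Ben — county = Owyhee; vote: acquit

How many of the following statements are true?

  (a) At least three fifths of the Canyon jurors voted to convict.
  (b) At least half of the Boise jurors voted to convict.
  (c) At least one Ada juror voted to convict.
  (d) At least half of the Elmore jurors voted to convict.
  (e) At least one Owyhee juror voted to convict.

4

(a) Canyon: |A| = 9, |A ∩ B| = 6; needs |A ∩ B| / |A| ≥ 3/5 — true.
(b) Boise: |A| = 7, |A ∩ B| = 3; needs |A ∩ B| ≥ |A ∖ B| — false.
(c) Ada: |A| = 7, |A ∩ B| = 1; needs A ∩ B ≠ ∅ (|A ∩ B| ≥ 1) — true.
(d) Elmore: |A| = 5, |A ∩ B| = 3; needs |A ∩ B| ≥ |A ∖ B| — true.
(e) Owyhee: |A| = 5, |A ∩ B| = 1; needs A ∩ B ≠ ∅ (|A ∩ B| ≥ 1) — true.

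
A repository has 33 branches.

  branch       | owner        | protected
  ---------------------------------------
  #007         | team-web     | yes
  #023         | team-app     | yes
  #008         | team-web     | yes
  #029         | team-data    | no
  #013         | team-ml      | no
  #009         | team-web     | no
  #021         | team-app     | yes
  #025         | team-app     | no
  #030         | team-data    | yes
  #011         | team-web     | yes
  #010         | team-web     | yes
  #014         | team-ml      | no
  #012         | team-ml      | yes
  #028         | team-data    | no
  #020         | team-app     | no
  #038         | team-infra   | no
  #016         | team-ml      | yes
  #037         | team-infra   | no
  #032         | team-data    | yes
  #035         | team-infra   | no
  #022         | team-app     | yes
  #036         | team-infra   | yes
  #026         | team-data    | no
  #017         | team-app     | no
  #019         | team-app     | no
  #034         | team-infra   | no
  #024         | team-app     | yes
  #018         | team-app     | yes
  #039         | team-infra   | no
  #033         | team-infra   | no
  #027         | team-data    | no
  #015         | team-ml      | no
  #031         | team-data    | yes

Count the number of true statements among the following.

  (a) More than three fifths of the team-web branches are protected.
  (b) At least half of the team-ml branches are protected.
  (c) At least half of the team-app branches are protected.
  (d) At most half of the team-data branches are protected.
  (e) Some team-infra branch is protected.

(a) team-web: |A| = 5, |A ∩ B| = 4; needs |A ∩ B| / |A| > 3/5 — true.
(b) team-ml: |A| = 5, |A ∩ B| = 2; needs |A ∩ B| ≥ |A ∖ B| — false.
(c) team-app: |A| = 9, |A ∩ B| = 5; needs |A ∩ B| ≥ |A ∖ B| — true.
(d) team-data: |A| = 7, |A ∩ B| = 3; needs |A ∩ B| ≤ |A ∖ B| — true.
(e) team-infra: |A| = 7, |A ∩ B| = 1; needs A ∩ B ≠ ∅ (|A ∩ B| ≥ 1) — true.

4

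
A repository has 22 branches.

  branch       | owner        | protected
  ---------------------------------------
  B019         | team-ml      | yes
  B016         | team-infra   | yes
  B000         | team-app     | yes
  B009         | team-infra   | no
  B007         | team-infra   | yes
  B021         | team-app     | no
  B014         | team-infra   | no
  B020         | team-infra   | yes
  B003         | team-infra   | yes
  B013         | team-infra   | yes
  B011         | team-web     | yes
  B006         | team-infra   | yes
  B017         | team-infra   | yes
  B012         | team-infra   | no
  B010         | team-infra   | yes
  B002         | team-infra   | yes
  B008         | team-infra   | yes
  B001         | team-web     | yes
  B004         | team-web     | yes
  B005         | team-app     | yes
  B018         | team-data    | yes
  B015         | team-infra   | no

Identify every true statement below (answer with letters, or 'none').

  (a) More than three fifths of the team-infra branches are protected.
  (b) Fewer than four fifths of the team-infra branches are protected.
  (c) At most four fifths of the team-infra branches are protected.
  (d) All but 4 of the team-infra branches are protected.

(a), (b), (c), (d)

|A| = 14, |A ∩ B| = 10, |A ∖ B| = 4.
(a) |A ∩ B| / |A| > 3/5: holds.
(b) |A ∩ B| / |A| < 4/5: holds.
(c) |A ∩ B| / |A| ≤ 4/5: holds.
(d) |A ∖ B| = 4: holds.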